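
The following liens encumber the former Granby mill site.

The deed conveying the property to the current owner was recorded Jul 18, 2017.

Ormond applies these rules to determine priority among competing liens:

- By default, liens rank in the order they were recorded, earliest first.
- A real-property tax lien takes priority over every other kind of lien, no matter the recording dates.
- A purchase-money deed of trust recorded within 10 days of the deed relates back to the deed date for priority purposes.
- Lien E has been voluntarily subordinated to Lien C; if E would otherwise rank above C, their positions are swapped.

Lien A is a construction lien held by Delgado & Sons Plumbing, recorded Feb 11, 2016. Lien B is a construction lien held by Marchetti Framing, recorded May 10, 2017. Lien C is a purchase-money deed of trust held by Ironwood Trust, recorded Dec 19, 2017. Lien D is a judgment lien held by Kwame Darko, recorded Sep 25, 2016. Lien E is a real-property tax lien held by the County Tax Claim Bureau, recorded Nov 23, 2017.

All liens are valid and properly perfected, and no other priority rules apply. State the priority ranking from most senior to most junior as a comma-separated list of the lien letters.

C, A, D, B, E

Effective dates: C was recorded 154 days after the deed — beyond 10 days — so no relation-back applies.
E, as a real-property tax lien, has superpriority and ranks first.
Among the remaining liens, by effective date: A (Feb 11, 2016), D (Sep 25, 2016), B (May 10, 2017), C (Dec 19, 2017).
Because E would otherwise rank above C, the subordination swaps them.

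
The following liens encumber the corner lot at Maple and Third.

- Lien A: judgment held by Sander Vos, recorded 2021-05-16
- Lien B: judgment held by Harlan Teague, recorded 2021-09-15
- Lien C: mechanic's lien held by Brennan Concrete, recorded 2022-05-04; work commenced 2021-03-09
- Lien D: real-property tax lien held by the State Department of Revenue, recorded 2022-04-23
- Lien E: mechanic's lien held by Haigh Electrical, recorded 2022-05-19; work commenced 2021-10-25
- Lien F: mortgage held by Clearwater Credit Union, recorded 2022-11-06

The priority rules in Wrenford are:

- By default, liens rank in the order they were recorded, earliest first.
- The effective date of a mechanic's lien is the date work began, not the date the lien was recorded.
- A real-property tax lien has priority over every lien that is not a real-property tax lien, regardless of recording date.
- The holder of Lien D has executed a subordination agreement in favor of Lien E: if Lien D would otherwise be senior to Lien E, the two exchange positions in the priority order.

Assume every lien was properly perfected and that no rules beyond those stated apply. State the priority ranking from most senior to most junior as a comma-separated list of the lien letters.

Effective dates after the stated exceptions: C is treated as recorded 2021-03-09, the work-commencement date; E relates back to 2021-10-25 (work commenced).
D is a real-property tax lien and takes priority over every other lien.
The other liens, earliest effective date first: C (2021-03-09), A (2021-05-16), B (2021-09-15), E (2021-10-25), F (2022-11-06).
The subordination applies — D was senior to E — so D and E swap.

E, C, A, B, D, F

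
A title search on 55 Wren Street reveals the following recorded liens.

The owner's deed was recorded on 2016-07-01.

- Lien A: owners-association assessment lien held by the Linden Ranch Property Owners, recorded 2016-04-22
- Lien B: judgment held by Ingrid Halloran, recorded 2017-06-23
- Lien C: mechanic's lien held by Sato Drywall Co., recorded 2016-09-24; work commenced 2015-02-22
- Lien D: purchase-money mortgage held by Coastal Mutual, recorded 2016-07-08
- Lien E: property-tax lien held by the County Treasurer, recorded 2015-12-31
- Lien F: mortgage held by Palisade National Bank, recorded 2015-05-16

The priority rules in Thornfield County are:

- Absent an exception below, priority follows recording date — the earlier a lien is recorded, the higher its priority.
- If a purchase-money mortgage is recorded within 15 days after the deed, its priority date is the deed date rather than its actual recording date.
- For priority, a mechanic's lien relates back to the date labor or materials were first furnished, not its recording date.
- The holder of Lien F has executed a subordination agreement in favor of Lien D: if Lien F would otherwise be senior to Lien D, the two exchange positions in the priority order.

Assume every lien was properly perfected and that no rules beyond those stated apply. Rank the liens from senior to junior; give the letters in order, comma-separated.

Adjusting effective dates: C is treated as recorded 2015-02-22, the work-commencement date; D was recorded within the 15-day window, so its effective date is the deed date 2016-07-01.
Ordering by effective date: C (2015-02-22), F (2015-05-16), E (2015-12-31), A (2016-04-22), D (2016-07-01), B (2017-06-23).
F would otherwise be senior to D, so under the subordination agreement F and D exchange positions.

C, D, E, A, F, B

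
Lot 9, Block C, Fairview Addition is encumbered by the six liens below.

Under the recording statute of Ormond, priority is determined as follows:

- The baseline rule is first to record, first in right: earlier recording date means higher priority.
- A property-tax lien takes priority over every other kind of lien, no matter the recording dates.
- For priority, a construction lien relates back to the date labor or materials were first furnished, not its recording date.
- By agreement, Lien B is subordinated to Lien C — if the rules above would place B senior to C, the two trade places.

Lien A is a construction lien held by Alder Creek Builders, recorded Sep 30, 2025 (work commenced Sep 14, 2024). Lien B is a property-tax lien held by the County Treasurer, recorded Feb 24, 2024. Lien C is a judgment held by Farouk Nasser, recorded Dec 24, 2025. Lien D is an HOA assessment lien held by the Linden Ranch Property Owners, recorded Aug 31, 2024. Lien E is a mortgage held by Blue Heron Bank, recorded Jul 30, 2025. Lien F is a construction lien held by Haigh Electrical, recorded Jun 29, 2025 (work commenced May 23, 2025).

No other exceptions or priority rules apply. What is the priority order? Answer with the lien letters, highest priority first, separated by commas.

C, D, A, F, E, B

Effective dates after the stated exceptions: A's effective date is Sep 14, 2024, when work began; F relates back to May 23, 2025 (work commenced).
B is a property-tax lien and takes priority over every other lien.
Ordering the rest by effective date: D (Aug 31, 2024), A (Sep 14, 2024), F (May 23, 2025), E (Jul 30, 2025), C (Dec 24, 2025).
B would otherwise be senior to C, so under the subordination agreement B and C exchange positions.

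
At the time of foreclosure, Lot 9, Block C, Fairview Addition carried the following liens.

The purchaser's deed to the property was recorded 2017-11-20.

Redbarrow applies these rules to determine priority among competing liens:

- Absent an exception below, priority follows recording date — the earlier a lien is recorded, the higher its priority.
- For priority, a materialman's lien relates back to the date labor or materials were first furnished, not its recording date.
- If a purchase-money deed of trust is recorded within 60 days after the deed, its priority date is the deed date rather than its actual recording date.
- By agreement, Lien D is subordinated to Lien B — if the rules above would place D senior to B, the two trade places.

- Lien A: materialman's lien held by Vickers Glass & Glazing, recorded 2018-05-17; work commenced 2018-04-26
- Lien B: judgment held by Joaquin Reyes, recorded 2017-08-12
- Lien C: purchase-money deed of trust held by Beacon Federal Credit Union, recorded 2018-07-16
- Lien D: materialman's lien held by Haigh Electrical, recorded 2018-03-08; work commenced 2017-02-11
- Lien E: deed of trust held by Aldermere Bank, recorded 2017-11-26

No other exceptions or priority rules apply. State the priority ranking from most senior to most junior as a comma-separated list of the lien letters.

Effective dates: A's effective date is 2018-04-26, when work began; C missed the 60-day window (238 days after the deed), so its recording date stands; D's effective date is 2017-02-11, when work began.
By effective date, earliest first: D (2017-02-11), B (2017-08-12), E (2017-11-26), A (2018-04-26), C (2018-07-16).
D is senior to B before the subordination, so the two trade places.

B, D, E, A, C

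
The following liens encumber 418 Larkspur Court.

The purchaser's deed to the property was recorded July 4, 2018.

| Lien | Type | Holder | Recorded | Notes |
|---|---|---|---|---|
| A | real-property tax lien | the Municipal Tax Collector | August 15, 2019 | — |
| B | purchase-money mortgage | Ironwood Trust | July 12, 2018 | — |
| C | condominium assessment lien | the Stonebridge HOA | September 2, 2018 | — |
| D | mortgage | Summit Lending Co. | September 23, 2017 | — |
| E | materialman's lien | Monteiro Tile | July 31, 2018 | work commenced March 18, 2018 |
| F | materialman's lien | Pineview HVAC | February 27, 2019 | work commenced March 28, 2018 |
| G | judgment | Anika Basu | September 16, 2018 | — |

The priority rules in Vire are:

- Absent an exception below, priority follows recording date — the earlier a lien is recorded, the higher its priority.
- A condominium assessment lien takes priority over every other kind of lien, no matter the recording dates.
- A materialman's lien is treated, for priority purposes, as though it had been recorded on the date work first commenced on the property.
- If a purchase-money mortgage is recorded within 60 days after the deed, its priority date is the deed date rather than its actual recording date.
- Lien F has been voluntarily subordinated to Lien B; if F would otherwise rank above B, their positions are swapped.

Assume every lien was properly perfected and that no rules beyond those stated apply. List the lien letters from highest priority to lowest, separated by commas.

Effective dates after the stated exceptions: B was recorded within the 60-day window, so its effective date is the deed date July 4, 2018; E's effective date is March 18, 2018, when work began; F is treated as recorded March 28, 2018, the work-commencement date.
C, as a condominium assessment lien, has superpriority and ranks first.
Among the remaining liens, by effective date: D (September 23, 2017), E (March 18, 2018), F (March 28, 2018), B (July 4, 2018), G (September 16, 2018), A (August 15, 2019).
The subordination applies — F was senior to B — so F and B swap.

C, D, E, B, F, G, A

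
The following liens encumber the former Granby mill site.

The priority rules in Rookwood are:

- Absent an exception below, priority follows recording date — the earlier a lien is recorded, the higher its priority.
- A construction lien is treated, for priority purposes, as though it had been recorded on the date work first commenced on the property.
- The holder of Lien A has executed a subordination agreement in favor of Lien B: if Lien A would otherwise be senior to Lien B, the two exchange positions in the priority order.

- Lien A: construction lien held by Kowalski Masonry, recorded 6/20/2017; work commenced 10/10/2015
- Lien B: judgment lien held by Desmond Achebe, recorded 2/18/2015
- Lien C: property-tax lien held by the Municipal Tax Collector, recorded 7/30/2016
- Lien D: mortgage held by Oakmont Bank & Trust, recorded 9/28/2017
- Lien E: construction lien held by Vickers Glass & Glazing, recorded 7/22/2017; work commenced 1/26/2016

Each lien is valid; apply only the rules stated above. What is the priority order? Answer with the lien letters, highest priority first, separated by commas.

Effective dates: A is treated as recorded 10/10/2015, the work-commencement date; E's effective date is 1/26/2016, when work began.
Sorted by effective date: B (2/18/2015), A (10/10/2015), E (1/26/2016), C (7/30/2016), D (9/28/2017).
Since A is not senior to B, the subordination leaves the order unchanged.

B, A, E, C, D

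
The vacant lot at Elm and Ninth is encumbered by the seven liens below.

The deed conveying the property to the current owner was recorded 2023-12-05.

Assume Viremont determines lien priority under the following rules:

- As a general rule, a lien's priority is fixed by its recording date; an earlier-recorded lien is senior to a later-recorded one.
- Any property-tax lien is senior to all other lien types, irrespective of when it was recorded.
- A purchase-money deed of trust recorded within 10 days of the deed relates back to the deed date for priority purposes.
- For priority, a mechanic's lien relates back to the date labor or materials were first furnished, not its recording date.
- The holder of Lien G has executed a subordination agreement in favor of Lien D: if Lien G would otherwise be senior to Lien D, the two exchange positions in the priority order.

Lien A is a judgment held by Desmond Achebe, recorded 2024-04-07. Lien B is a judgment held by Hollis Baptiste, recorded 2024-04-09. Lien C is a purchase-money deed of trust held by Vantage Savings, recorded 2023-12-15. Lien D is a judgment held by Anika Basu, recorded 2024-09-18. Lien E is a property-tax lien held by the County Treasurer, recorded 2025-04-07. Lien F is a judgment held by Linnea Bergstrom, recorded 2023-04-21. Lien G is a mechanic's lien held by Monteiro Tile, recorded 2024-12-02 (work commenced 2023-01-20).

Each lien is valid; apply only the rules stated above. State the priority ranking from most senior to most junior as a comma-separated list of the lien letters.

E, D, F, C, A, B, G

First, effective dates: C relates back to the deed date 2023-12-05; G is treated as recorded 2023-01-20, the work-commencement date.
E is a property-tax lien and takes priority over every other lien.
Among the remaining liens, by effective date: G (2023-01-20), F (2023-04-21), C (2023-12-05), A (2024-04-07), B (2024-04-09), D (2024-09-18).
The subordination applies — G was senior to D — so G and D swap.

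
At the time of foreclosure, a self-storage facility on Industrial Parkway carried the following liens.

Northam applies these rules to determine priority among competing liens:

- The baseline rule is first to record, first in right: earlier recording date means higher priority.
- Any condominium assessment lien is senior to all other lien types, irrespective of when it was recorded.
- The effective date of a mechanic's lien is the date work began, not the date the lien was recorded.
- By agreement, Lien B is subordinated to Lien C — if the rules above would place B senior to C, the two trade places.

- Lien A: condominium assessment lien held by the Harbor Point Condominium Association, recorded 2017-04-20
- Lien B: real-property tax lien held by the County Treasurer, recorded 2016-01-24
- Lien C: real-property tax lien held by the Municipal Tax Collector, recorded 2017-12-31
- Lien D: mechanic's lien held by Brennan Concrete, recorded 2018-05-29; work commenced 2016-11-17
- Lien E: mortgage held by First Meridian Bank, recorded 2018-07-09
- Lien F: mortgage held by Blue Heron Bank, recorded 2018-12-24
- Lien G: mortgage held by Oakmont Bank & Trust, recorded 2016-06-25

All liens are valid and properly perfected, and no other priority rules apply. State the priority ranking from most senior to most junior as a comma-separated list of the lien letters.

A, C, G, D, B, E, F

Adjusting effective dates: D is treated as recorded 2016-11-17, the work-commencement date.
A is a condominium assessment lien, so it outranks all other liens regardless of date.
Among the remaining liens, by effective date: B (2016-01-24), G (2016-06-25), D (2016-11-17), C (2017-12-31), E (2018-07-09), F (2018-12-24).
B is senior to C before the subordination, so the two trade places.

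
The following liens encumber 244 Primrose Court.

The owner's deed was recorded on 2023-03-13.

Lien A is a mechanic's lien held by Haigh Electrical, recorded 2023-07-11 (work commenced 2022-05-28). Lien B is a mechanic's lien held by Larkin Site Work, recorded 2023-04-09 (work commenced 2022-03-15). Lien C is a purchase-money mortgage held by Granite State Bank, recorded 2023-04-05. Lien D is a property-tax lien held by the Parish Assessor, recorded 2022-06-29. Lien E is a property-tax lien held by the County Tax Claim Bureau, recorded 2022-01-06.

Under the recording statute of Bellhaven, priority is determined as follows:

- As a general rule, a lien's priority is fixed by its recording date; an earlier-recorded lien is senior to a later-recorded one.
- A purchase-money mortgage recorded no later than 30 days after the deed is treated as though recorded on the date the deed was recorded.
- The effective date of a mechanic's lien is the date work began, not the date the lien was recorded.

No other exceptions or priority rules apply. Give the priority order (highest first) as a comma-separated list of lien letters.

Effective dates: A is treated as recorded 2022-05-28, the work-commencement date; B relates back to 2022-03-15 (work commenced); C relates back to the deed date 2023-03-13.
Sorted by effective date: E (2022-01-06), B (2022-03-15), A (2022-05-28), D (2022-06-29), C (2023-03-13).

E, B, A, D, C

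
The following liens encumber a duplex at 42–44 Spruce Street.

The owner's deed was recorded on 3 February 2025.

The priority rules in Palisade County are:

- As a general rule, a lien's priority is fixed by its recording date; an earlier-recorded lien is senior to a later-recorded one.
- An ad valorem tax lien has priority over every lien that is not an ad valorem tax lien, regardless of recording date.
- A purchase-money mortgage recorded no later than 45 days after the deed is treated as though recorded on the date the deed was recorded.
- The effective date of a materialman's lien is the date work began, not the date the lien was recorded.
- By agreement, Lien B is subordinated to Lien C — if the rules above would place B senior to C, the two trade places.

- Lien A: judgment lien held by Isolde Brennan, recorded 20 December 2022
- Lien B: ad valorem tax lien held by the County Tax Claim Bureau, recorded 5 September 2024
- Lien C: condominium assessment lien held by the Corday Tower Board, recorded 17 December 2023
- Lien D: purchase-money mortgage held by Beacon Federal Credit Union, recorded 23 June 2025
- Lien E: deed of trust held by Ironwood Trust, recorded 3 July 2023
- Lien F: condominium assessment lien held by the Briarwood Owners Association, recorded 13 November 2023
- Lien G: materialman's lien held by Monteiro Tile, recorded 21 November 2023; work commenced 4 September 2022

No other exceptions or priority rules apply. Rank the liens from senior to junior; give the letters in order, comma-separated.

Effective dates: D missed the 45-day window (140 days after the deed), so its recording date stands; G relates back to 4 September 2022 (work commenced).
B is an ad valorem tax lien and takes priority over every other lien.
Remaining liens by effective date: G (4 September 2022), A (20 December 2022), E (3 July 2023), F (13 November 2023), C (17 December 2023), D (23 June 2025).
B is senior to C before the subordination, so the two trade places.

C, G, A, E, F, B, D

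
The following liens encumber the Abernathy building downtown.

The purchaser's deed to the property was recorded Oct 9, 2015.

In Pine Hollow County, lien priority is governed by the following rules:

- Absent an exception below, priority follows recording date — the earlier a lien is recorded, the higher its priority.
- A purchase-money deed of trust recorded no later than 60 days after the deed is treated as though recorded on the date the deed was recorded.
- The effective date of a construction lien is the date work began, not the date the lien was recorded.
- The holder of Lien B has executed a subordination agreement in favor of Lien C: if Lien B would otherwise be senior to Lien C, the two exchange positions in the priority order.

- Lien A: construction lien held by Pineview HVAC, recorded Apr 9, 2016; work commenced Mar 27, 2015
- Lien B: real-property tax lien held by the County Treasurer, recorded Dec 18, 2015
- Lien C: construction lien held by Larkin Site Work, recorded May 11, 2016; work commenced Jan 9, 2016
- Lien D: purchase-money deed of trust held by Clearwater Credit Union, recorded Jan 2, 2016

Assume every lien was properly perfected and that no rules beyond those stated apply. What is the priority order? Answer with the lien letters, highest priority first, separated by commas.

A, C, D, B

Effective dates: A is treated as recorded Mar 27, 2015, the work-commencement date; C relates back to Jan 9, 2016 (work commenced); D missed the 60-day window (85 days after the deed), so its recording date stands.
By effective date: A (Mar 27, 2015), B (Dec 18, 2015), D (Jan 2, 2016), C (Jan 9, 2016).
The subordination applies — B was senior to C — so B and C swap.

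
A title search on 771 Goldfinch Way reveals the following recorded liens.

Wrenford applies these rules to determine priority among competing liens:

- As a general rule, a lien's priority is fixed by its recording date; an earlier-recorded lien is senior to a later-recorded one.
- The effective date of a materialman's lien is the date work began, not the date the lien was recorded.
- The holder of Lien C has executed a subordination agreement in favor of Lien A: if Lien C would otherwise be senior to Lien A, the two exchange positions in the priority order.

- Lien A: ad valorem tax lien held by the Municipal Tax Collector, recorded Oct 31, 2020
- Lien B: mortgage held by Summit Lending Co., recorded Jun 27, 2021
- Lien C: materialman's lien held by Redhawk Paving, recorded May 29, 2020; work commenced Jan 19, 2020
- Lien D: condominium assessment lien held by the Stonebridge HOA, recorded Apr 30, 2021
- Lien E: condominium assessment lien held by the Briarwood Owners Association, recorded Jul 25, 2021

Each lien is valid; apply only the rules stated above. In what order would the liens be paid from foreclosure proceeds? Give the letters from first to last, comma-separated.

Adjusting effective dates: C relates back to Jan 19, 2020 (work commenced).
Ordering by effective date: C (Jan 19, 2020), A (Oct 31, 2020), D (Apr 30, 2021), B (Jun 27, 2021), E (Jul 25, 2021).
C is senior to A before the subordination, so the two trade places.

A, C, D, B, E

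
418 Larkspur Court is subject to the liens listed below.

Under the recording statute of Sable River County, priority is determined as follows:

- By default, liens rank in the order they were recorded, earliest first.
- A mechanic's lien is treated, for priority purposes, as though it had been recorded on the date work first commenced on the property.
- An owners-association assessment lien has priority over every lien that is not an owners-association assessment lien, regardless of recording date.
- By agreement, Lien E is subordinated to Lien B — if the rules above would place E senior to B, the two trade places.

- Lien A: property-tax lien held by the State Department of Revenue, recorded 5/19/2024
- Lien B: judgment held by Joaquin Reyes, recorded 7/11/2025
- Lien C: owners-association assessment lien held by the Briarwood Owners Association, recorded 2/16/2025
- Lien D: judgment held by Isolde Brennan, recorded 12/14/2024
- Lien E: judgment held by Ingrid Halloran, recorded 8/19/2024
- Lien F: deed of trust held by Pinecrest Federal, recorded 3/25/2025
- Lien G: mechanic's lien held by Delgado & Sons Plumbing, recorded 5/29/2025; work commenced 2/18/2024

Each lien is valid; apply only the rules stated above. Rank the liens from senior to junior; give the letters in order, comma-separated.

C, G, A, B, D, F, E

Effective dates: G's effective date is 2/18/2024, when work began.
As an owners-association assessment lien, C is senior to every other lien.
The other liens, earliest effective date first: G (2/18/2024), A (5/19/2024), E (8/19/2024), D (12/14/2024), F (3/25/2025), B (7/11/2025).
The subordination applies — E was senior to B — so E and B swap.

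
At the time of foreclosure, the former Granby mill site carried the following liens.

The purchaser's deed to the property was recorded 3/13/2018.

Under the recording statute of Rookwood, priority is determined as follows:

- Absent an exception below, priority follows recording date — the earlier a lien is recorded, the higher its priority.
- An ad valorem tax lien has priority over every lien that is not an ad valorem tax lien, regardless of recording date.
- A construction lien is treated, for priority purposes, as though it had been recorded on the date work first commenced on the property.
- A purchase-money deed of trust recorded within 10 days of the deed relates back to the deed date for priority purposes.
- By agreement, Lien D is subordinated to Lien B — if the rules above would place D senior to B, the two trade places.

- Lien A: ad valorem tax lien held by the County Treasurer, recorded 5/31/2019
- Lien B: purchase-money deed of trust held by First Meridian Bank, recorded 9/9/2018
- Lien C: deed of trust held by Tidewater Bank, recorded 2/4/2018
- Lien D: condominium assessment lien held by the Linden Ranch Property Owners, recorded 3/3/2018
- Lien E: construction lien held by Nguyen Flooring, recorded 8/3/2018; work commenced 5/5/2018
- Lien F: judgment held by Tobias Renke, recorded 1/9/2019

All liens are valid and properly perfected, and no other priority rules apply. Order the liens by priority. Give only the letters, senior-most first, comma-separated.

A, C, B, E, D, F

Effective dates after the stated exceptions: B missed the 10-day window (180 days after the deed), so its recording date stands; E relates back to 5/5/2018 (work commenced).
A is an ad valorem tax lien, so it outranks all other liens regardless of date.
Among the remaining liens, by effective date: C (2/4/2018), D (3/3/2018), E (5/5/2018), B (9/9/2018), F (1/9/2019).
D would otherwise be senior to B, so under the subordination agreement D and B exchange positions.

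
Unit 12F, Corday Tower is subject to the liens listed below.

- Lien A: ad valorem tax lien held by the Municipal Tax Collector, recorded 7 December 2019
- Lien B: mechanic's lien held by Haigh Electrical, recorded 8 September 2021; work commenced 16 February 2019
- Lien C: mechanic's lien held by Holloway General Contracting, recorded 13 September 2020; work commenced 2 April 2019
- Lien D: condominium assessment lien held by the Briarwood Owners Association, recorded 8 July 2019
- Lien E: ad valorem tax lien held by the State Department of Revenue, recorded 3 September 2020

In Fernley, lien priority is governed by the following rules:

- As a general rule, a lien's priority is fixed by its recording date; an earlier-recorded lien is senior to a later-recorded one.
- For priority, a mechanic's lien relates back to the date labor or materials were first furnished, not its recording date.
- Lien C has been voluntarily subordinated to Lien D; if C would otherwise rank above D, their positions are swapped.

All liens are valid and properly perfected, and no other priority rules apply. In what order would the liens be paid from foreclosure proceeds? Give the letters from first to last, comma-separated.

B, D, C, A, E

First, effective dates: B's effective date is 16 February 2019, when work began; C's effective date is 2 April 2019, when work began.
Sorted by effective date: B (16 February 2019), C (2 April 2019), D (8 July 2019), A (7 December 2019), E (3 September 2020).
C would otherwise be senior to D, so under the subordination agreement C and D exchange positions.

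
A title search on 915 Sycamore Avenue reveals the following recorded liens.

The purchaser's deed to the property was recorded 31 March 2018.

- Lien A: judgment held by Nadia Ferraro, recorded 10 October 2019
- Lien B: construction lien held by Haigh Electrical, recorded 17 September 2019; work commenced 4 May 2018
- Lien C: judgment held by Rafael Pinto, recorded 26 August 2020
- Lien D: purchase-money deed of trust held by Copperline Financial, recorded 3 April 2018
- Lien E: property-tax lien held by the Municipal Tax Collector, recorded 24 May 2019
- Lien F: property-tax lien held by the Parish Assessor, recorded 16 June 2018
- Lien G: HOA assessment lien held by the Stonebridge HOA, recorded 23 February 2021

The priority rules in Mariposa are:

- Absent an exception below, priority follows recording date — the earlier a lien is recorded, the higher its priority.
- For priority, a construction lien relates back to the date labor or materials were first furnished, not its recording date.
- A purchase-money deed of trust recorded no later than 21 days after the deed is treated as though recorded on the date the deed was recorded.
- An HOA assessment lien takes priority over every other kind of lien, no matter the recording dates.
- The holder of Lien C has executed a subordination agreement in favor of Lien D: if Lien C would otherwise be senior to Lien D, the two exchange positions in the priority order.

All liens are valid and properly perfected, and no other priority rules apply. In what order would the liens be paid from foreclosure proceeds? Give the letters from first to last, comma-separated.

G, D, B, F, E, A, C

First, effective dates: B is treated as recorded 4 May 2018, the work-commencement date; D was recorded within the 21-day window, so its effective date is the deed date 31 March 2018.
G is an HOA assessment lien and takes priority over every other lien.
Among the remaining liens, by effective date: D (31 March 2018), B (4 May 2018), F (16 June 2018), E (24 May 2019), A (10 October 2019), C (26 August 2020).
Since C is not senior to D, the subordination leaves the order unchanged.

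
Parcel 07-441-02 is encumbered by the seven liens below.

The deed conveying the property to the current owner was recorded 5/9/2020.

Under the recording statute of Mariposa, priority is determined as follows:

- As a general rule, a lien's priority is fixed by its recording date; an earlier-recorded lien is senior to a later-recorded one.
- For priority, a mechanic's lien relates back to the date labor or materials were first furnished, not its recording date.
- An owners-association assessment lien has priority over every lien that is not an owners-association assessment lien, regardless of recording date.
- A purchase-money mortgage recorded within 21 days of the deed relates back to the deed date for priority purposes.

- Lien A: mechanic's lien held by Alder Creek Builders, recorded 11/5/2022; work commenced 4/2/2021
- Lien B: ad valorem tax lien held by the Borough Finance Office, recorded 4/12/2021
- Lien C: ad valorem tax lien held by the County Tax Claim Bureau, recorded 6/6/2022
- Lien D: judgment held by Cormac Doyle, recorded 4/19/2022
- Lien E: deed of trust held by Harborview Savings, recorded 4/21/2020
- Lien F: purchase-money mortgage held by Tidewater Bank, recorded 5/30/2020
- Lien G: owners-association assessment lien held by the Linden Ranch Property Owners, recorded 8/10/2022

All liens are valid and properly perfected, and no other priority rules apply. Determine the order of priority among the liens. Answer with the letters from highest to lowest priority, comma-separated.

First, effective dates: A is treated as recorded 4/2/2021, the work-commencement date; F was recorded within the 21-day window, so its effective date is the deed date 5/9/2020.
G, as an owners-association assessment lien, has superpriority and ranks first.
The other liens, earliest effective date first: E (4/21/2020), F (5/9/2020), A (4/2/2021), B (4/12/2021), D (4/19/2022), C (6/6/2022).

G, E, F, A, B, D, C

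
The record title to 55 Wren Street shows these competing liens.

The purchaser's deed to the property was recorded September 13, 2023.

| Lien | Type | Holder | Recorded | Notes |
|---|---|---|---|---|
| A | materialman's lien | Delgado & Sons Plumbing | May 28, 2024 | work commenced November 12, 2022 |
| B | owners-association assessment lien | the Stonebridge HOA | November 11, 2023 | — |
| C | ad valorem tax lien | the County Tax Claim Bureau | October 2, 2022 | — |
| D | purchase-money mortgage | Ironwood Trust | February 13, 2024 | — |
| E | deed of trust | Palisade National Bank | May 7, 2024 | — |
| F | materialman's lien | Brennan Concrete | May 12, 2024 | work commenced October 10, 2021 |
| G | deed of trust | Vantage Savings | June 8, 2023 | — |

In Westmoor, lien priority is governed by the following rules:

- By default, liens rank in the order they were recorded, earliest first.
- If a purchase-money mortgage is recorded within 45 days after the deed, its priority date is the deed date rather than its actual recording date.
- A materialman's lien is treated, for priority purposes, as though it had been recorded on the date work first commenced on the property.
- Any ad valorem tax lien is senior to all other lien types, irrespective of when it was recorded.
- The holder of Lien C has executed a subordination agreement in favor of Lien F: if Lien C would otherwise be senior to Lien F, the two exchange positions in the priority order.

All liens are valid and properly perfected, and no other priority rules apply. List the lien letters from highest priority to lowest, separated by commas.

Adjusting effective dates: A relates back to November 12, 2022 (work commenced); D was recorded 153 days after the deed, outside the 45-day window, so it keeps its recording date; F's effective date is October 10, 2021, when work began.
C, as an ad valorem tax lien, has superpriority and ranks first.
Ordering the rest by effective date: F (October 10, 2021), A (November 12, 2022), G (June 8, 2023), B (November 11, 2023), D (February 13, 2024), E (May 7, 2024).
C is senior to F before the subordination, so the two trade places.

F, C, A, G, B, D, E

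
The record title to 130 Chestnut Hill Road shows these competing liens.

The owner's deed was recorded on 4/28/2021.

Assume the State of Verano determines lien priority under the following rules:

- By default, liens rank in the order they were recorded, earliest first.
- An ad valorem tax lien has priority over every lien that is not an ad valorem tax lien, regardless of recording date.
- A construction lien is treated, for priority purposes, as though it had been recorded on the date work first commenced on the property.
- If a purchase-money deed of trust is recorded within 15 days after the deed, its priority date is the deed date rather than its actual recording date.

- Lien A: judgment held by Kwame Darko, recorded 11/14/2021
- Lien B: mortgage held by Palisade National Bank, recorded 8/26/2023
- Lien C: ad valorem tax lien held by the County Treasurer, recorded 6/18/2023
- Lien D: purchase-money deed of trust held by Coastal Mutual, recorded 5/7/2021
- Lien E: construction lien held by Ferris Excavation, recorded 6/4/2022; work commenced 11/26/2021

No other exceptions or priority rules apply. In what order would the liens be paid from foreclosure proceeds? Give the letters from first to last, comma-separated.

C, D, A, E, B

Effective dates after the stated exceptions: D was recorded within the 15-day window, so its effective date is the deed date 4/28/2021; E relates back to 11/26/2021 (work commenced).
As an ad valorem tax lien, C is senior to every other lien.
Remaining liens by effective date: D (4/28/2021), A (11/14/2021), E (11/26/2021), B (8/26/2023).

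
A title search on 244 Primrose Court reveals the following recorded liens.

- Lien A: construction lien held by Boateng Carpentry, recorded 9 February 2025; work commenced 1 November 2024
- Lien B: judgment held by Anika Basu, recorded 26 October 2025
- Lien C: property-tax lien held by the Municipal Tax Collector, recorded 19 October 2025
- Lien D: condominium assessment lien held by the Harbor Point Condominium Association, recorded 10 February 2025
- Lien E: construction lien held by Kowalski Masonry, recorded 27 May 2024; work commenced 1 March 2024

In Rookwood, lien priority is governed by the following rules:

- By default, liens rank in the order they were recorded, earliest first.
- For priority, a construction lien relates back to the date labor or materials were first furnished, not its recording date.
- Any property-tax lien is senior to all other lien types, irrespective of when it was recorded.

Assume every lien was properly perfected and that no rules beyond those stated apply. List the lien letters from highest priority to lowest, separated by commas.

Effective dates after the stated exceptions: A relates back to 1 November 2024 (work commenced); E relates back to 1 March 2024 (work commenced).
C is a property-tax lien, so it outranks all other liens regardless of date.
Ordering the rest by effective date: E (1 March 2024), A (1 November 2024), D (10 February 2025), B (26 October 2025).

C, E, A, D, B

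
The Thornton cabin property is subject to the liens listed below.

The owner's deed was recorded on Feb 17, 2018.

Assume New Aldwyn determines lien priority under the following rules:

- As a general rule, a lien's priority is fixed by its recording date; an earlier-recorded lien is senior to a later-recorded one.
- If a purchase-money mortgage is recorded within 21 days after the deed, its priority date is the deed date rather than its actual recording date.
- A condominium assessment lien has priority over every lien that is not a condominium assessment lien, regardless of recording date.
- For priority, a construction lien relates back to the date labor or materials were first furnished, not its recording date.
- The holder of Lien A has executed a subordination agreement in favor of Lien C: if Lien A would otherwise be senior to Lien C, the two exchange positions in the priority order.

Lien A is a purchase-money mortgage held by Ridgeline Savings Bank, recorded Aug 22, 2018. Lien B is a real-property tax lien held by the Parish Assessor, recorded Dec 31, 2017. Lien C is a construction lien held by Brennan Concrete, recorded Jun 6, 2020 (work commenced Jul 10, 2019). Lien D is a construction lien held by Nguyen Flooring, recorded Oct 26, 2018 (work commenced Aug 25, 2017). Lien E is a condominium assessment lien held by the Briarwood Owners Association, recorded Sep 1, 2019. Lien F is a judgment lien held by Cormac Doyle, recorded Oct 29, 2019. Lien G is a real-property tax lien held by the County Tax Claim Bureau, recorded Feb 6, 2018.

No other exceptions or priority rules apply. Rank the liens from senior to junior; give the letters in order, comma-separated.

E, D, B, G, C, A, F

Adjusting effective dates: A was recorded 186 days after the deed, outside the 21-day window, so it keeps its recording date; C relates back to Jul 10, 2019 (work commenced); D relates back to Aug 25, 2017 (work commenced).
E is a condominium assessment lien and takes priority over every other lien.
The other liens, earliest effective date first: D (Aug 25, 2017), B (Dec 31, 2017), G (Feb 6, 2018), A (Aug 22, 2018), C (Jul 10, 2019), F (Oct 29, 2019).
A is senior to C before the subordination, so the two trade places.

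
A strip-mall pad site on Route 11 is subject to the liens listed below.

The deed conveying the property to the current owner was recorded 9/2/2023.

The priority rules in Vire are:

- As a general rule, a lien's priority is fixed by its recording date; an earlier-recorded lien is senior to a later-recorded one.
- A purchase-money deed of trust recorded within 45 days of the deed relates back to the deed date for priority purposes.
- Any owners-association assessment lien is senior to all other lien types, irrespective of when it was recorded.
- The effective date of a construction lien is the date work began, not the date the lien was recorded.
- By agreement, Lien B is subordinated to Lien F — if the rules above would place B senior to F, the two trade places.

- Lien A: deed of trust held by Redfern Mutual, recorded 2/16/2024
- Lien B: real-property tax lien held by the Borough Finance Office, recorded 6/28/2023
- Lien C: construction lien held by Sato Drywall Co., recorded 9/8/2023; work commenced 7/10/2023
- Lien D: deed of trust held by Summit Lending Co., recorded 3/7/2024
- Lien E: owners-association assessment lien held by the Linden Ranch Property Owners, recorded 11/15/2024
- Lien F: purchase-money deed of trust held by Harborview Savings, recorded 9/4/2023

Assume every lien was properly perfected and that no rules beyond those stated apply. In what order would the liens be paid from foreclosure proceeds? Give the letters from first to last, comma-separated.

Adjusting effective dates: C's effective date is 7/10/2023, when work began; F's effective date is the deed date, 9/2/2023.
As an owners-association assessment lien, E is senior to every other lien.
Among the remaining liens, by effective date: B (6/28/2023), C (7/10/2023), F (9/2/2023), A (2/16/2024), D (3/7/2024).
Because B would otherwise rank above F, the subordination swaps them.

E, F, C, B, A, D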